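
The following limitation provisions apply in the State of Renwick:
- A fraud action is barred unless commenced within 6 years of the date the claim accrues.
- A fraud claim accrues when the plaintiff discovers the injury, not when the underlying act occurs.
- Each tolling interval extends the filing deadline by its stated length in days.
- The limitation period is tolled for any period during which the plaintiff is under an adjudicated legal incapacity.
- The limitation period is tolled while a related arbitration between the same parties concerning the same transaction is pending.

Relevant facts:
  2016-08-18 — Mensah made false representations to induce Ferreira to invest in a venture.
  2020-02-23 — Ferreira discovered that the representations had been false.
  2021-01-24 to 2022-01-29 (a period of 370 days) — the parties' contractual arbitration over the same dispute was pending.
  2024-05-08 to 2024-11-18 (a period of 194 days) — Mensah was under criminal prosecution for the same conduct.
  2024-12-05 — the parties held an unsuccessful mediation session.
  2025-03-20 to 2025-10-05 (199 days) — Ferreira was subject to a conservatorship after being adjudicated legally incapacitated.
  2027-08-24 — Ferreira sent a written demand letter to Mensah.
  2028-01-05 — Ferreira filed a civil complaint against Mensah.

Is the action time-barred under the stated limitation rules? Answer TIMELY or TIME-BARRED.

Under the discovery rule, the claim accrued on 2020-02-23, when Ferreira discovered the injury — not on the 2016-08-18 date of the underlying act.
The untolled deadline — 6 years after 2020-02-23 — is 2026-02-23.
Because the pending related arbitration ran from 2021-01-24 to 2022-01-29, the deadline is extended by 370 days to 2027-02-28.
Because the plaintiff's legal incapacity ran from 2025-03-20 to 2025-10-05, the deadline is extended by 199 days to 2027-09-15.
No stated provision tolls the period for a criminal prosecution, so the interval from 2024-05-08 to 2024-11-18 has no effect on the deadline.
Nothing else in the chronology tolls or restarts the period.
Filing on 2028-01-05 missed the 2027-09-15 deadline — the action is time-barred.

TIME-BARRED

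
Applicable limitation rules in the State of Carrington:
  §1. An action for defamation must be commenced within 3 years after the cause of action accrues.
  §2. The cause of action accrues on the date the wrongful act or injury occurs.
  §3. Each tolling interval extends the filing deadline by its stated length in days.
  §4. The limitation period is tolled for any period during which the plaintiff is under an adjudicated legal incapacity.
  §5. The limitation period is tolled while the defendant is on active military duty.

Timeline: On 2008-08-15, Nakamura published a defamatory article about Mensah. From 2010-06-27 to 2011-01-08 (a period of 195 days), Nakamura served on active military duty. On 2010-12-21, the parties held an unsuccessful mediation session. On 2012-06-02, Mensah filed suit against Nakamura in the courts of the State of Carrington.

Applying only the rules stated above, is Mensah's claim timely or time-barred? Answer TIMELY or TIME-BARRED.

The cause of action accrued on 2008-08-15, the date of the act.
3 years from 2008-08-15 is 2011-08-15.
The period was tolled for 195 days by the defendant's active military service (2010-06-27 to 2011-01-08), pushing the deadline to 2012-02-26.
Nothing else in the chronology tolls or restarts the period.
The 2012-06-02 filing falls after the 2012-02-26 deadline; the claim is time-barred.

TIME-BARRED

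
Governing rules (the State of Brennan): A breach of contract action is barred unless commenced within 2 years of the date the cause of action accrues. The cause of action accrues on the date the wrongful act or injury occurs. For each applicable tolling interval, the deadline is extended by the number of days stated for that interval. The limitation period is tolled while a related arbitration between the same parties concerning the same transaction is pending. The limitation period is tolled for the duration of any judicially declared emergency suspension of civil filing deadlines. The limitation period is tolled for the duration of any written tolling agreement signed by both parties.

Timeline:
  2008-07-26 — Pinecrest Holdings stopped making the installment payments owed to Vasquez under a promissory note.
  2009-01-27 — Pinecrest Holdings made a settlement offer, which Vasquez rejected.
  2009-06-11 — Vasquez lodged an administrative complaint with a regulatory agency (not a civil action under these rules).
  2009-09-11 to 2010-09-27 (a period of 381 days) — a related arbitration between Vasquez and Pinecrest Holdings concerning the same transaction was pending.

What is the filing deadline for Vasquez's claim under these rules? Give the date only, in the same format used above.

2011-08-11

The limitation period began to run on 2008-07-26.
Adding the 2 years base period to 2008-07-26 gives a deadline of 2010-07-26, before any tolling.
Because the pending related arbitration ran from 2009-09-11 to 2010-09-27, the deadline is extended by 381 days to 2011-08-11.
The other events in the timeline have no effect on the limitation period under the stated rules.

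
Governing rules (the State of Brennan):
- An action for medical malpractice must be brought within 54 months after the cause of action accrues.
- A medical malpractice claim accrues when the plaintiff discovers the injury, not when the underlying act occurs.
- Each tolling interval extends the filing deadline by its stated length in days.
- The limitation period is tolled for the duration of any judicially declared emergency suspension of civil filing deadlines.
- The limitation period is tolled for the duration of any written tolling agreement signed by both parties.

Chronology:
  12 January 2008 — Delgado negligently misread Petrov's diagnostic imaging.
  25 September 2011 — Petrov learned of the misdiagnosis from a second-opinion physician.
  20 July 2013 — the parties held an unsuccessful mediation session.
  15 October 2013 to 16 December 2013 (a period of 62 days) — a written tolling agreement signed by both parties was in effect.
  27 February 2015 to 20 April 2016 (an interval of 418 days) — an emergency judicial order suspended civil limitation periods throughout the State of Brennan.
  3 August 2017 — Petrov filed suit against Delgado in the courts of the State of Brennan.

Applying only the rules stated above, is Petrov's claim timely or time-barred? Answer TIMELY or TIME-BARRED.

The claim did not accrue until Petrov discovered the injury on 25 September 2011; the 12 January 2008 act date does not start the clock under the stated rule.
The untolled deadline — 54 months after 25 September 2011 — is 25 March 2016.
The period was tolled for 62 days by the written tolling agreement (15 October 2013 to 16 December 2013), pushing the deadline to 26 May 2016.
The period was tolled for 418 days by the emergency suspension of filing deadlines (27 February 2015 to 20 April 2016), pushing the deadline to 18 July 2017.
Nothing else in the chronology tolls or restarts the period.
Petrov filed on 3 August 2017, after the 18 July 2017 deadline, so the action is time-barred.

TIME-BARRED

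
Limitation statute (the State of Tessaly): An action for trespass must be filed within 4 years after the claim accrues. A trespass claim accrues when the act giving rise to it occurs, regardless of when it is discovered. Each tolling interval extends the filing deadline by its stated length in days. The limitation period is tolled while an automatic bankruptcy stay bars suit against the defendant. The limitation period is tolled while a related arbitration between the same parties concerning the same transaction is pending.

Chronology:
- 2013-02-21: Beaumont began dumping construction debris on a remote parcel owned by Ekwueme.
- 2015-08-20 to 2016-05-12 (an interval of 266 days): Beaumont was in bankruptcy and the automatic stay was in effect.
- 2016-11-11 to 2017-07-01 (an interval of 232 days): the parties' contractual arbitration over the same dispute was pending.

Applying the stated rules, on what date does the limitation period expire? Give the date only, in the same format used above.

2018-07-04

The claim accrued on 2013-02-21, the date of the act.
The untolled deadline — 4 years after 2013-02-21 — is 2017-02-21.
The period was tolled for 266 days by the automatic bankruptcy stay (2015-08-20 to 2016-05-12), pushing the deadline to 2017-11-14.
Because the pending related arbitration ran from 2016-11-11 to 2017-07-01, the deadline is extended by 232 days to 2018-07-04.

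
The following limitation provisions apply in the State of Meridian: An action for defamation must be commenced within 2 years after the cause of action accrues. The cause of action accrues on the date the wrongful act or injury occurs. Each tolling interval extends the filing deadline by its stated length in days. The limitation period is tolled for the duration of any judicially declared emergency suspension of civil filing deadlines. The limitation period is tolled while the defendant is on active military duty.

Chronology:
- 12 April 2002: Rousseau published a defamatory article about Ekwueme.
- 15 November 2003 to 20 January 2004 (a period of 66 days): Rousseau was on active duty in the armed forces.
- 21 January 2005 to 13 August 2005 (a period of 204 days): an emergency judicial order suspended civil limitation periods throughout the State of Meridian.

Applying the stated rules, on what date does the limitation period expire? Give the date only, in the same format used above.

17 June 2004

The limitation period began to run on 12 April 2002.
The untolled deadline — 2 years after 12 April 2002 — is 12 April 2004.
Because the defendant's active military service ran from 15 November 2003 to 20 January 2004, the deadline is extended by 66 days to 17 June 2004.
The emergency suspension of filing deadlines starting 21 January 2005 came too late — the period had run on 17 June 2004 — and so does not extend the deadline.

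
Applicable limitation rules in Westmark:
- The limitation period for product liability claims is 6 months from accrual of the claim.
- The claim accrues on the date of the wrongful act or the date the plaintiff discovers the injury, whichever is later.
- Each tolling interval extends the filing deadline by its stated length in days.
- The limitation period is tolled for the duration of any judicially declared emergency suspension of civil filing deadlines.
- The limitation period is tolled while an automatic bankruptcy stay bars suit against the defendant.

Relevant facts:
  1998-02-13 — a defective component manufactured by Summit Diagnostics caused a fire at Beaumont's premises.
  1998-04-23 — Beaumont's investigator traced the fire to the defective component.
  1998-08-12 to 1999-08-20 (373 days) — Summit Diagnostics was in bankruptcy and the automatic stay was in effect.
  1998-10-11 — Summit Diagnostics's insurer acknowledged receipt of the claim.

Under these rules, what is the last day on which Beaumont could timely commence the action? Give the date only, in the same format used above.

Because discovery on 1998-04-23 post-dates the 1998-02-13 act, accrual under the later-of rule falls on 1998-04-23.
The untolled deadline — 6 months after 1998-04-23 — is 1998-10-23.
The period was tolled for 373 days by the automatic bankruptcy stay (1998-08-12 to 1999-08-20), pushing the deadline to 1999-10-31.
The other events in the timeline have no effect on the limitation period under the stated rules.

1999-10-31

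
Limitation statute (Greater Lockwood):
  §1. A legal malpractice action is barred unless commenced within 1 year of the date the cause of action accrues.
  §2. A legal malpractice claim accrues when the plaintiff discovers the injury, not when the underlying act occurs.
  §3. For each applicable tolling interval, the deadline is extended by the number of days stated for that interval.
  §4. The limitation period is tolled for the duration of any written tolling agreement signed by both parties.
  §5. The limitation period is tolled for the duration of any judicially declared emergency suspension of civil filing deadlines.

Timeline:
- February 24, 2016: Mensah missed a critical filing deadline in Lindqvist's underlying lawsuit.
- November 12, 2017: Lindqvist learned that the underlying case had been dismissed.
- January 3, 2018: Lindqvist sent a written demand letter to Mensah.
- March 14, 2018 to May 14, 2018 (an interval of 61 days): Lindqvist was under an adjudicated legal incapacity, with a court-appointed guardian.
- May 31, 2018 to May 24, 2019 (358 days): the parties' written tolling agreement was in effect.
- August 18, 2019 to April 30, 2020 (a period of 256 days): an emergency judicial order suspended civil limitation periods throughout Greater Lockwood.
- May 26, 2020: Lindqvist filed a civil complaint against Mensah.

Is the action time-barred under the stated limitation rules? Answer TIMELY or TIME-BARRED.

Accrual is tied to discovery, so the period began on November 12, 2017 rather than on February 24, 2016 when the act occurred.
The untolled deadline — 1 year after November 12, 2017 — is November 12, 2018.
The written tolling agreement from May 31, 2018 to May 24, 2019 tolled the period for 358 days, extending the deadline to November 5, 2019.
The period was tolled for 256 days by the emergency suspension of filing deadlines (August 18, 2019 to April 30, 2020), pushing the deadline to July 18, 2020.
No stated provision tolls the period for the plaintiff's incapacity, so the interval from March 14, 2018 to May 14, 2018 has no effect on the deadline.
Nothing else in the chronology tolls or restarts the period.
Filing on May 26, 2020 beat the July 18, 2020 deadline — the action is timely.

TIMELY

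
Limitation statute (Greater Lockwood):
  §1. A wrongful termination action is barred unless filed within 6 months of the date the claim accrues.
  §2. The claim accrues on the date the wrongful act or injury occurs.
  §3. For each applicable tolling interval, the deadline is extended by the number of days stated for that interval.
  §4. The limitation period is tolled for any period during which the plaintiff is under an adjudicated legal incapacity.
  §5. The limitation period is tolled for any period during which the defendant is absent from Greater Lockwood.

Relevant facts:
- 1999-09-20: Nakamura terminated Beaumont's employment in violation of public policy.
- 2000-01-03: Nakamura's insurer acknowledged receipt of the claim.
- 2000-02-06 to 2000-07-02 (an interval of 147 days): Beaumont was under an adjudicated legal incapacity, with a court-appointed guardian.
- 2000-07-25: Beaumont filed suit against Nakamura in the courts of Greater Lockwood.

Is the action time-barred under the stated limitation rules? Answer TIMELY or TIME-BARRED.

The claim accrued on 1999-09-20, when the wrongful act occurred.
6 months from 1999-09-20 is 2000-03-20.
The plaintiff's legal incapacity from 2000-02-06 to 2000-07-02 tolled the period for 147 days, extending the deadline to 2000-08-14.
None of the other events listed affects the running of the period under the stated rules.
The 2000-07-25 filing precedes the 2000-08-14 deadline; the claim is timely.

TIMELY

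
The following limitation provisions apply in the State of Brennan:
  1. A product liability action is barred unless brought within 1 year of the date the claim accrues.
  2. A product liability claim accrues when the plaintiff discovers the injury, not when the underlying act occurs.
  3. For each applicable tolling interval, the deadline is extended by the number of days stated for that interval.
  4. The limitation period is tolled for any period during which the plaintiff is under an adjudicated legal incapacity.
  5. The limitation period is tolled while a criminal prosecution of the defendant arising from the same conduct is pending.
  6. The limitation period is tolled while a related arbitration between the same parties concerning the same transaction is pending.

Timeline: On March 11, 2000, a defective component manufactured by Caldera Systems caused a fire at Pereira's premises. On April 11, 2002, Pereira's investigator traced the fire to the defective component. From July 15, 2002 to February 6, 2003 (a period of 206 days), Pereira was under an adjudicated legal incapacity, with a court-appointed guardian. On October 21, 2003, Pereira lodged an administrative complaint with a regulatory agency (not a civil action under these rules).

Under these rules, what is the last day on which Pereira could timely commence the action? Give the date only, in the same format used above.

Under the discovery rule, the claim accrued on April 11, 2002, when Pereira discovered the injury — not on the March 11, 2000 date of the underlying act.
1 year from April 11, 2002 is April 11, 2003.
The period was tolled for 206 days by the plaintiff's legal incapacity (July 15, 2002 to February 6, 2003), pushing the deadline to November 3, 2003.
None of the other events listed affects the running of the period under the stated rules.

November 3, 2003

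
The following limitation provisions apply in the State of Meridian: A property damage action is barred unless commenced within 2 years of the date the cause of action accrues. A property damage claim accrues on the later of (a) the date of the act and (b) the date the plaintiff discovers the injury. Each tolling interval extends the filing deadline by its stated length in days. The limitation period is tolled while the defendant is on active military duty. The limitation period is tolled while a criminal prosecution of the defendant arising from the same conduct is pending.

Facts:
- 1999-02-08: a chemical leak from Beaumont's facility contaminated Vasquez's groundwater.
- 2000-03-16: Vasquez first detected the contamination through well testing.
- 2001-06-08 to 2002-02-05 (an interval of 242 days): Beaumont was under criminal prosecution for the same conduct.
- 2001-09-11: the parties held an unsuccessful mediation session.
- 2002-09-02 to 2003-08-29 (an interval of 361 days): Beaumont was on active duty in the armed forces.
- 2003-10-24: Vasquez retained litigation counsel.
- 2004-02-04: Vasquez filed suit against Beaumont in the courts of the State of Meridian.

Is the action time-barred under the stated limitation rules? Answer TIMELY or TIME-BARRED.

TIME-BARRED

The claim accrued on 2000-03-16 — the later of the 1999-02-08 act and the 2000-03-16 discovery.
Adding the 2 years base period to 2000-03-16 gives a deadline of 2002-03-16, before any tolling.
Because the pending criminal prosecution ran from 2001-06-08 to 2002-02-05, the deadline is extended by 242 days to 2002-11-13.
Because the defendant's active military service ran from 2002-09-02 to 2003-08-29, the deadline is extended by 361 days to 2003-11-09.
The other events in the timeline have no effect on the limitation period under the stated rules.
Vasquez filed on 2004-02-04, after the 2003-11-09 deadline, so the action is time-barred.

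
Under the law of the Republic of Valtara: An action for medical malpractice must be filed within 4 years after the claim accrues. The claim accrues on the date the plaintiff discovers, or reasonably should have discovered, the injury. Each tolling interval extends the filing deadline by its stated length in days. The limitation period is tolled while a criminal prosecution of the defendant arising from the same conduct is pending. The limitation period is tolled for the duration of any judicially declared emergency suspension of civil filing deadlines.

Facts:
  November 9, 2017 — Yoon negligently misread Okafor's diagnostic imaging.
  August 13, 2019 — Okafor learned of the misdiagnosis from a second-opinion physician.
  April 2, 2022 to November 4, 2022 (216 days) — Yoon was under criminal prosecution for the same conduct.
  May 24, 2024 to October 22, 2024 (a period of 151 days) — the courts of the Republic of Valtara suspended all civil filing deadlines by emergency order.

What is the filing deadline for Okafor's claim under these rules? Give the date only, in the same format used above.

Under the discovery rule, the claim accrued on August 13, 2019, when Okafor discovered the injury — not on the November 9, 2017 date of the underlying act.
4 years from August 13, 2019 is August 13, 2023.
The period was tolled for 216 days by the pending criminal prosecution (April 2, 2022 to November 4, 2022), pushing the deadline to March 16, 2024.
The emergency suspension of filing deadlines from May 24, 2024 to October 22, 2024 began after the period had already run on March 16, 2024, so it has no tolling effect.

March 16, 2024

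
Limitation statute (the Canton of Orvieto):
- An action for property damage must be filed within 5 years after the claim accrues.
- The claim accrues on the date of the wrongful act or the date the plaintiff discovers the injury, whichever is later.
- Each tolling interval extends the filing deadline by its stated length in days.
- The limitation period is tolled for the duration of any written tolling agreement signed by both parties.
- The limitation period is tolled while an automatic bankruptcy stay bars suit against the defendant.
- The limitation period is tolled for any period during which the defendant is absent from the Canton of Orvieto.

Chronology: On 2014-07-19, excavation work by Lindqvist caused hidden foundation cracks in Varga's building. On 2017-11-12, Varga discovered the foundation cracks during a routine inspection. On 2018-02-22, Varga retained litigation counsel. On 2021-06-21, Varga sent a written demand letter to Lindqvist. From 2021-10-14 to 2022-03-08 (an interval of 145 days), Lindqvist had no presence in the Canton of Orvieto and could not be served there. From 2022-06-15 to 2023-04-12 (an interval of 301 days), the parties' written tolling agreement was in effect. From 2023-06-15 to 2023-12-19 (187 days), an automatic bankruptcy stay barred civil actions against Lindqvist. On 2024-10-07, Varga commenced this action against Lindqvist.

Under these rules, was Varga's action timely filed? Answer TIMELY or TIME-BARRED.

TIME-BARRED

Because discovery on 2017-11-12 post-dates the 2014-07-19 act, accrual under the later-of rule falls on 2017-11-12.
5 years from 2017-11-12 is 2022-11-12.
The period was tolled for 145 days by the defendant's absence from the jurisdiction (2021-10-14 to 2022-03-08), pushing the deadline to 2023-04-06.
The period was tolled for 301 days by the written tolling agreement (2022-06-15 to 2023-04-12), pushing the deadline to 2024-02-01.
The automatic bankruptcy stay from 2023-06-15 to 2023-12-19 tolled the period for 187 days, extending the deadline to 2024-08-06.
Nothing else in the chronology tolls or restarts the period.
The 2024-10-07 filing falls after the 2024-08-06 deadline; the claim is time-barred.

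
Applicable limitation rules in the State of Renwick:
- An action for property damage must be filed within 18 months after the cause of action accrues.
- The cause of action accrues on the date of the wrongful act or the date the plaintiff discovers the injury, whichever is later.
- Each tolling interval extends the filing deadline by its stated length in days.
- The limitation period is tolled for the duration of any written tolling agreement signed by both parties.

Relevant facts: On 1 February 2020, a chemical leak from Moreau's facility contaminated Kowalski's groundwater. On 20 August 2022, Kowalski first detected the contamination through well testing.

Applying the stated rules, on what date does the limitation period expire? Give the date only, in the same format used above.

The claim accrued on 20 August 2022 — the later of the 1 February 2020 act and the 20 August 2022 discovery.
18 months from 20 August 2022 is 20 February 2024.

20 February 2024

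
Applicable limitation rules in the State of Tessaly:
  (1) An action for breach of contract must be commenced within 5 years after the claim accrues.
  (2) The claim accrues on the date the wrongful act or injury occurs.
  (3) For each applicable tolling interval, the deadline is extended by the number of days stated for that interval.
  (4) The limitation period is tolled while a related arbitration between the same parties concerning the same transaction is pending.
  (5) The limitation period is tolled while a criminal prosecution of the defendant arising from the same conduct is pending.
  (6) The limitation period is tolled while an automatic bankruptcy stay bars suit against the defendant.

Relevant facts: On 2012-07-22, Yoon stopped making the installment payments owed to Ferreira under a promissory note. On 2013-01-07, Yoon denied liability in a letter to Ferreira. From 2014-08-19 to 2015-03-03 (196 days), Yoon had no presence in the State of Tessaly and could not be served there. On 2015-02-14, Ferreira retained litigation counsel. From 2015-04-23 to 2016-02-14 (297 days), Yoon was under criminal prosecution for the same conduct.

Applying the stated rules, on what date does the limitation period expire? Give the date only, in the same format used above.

The claim accrued on 2012-07-22, the date of the act.
5 years from 2012-07-22 is 2017-07-22.
The pending criminal prosecution from 2015-04-23 to 2016-02-14 tolled the period for 297 days, extending the deadline to 2018-05-15.
Although the defendant's absence ran from 2014-08-19 to 2015-03-03, the stated rules do not make that a tolling event, so it is disregarded.
None of the other events listed affects the running of the period under the stated rules.

2018-05-15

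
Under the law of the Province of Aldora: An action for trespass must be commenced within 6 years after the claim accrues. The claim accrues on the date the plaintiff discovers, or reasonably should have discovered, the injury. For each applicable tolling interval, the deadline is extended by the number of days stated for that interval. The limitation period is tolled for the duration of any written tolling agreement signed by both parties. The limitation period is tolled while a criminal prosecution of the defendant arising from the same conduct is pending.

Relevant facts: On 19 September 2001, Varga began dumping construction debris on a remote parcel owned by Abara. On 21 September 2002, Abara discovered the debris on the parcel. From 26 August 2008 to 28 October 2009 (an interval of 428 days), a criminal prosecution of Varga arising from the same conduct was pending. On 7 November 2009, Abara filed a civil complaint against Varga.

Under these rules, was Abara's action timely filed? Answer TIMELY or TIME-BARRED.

Under the discovery rule, the claim accrued on 21 September 2002, when Abara discovered the injury — not on the 19 September 2001 date of the underlying act.
6 years from 21 September 2002 is 21 September 2008.
The period was tolled for 428 days by the pending criminal prosecution (26 August 2008 to 28 October 2009), pushing the deadline to 23 November 2009.
Abara filed on 7 November 2009, before the 23 November 2009 deadline, so the action is timely.

TIMELY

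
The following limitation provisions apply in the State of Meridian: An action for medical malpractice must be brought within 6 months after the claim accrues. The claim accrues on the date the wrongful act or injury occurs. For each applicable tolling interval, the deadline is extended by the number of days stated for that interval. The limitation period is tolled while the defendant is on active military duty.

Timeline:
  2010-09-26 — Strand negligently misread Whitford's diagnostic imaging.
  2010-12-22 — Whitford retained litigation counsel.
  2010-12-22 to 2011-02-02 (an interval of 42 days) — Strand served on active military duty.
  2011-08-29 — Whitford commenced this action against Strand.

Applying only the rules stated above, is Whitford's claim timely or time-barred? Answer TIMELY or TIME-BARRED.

TIME-BARRED

The limitation period began to run on 2010-09-26.
6 months from 2010-09-26 is 2011-03-26.
The defendant's active military service from 2010-12-22 to 2011-02-02 tolled the period for 42 days, extending the deadline to 2011-05-07.
None of the other events listed affects the running of the period under the stated rules.
Filing on 2011-08-29 missed the 2011-05-07 deadline — the action is time-barred.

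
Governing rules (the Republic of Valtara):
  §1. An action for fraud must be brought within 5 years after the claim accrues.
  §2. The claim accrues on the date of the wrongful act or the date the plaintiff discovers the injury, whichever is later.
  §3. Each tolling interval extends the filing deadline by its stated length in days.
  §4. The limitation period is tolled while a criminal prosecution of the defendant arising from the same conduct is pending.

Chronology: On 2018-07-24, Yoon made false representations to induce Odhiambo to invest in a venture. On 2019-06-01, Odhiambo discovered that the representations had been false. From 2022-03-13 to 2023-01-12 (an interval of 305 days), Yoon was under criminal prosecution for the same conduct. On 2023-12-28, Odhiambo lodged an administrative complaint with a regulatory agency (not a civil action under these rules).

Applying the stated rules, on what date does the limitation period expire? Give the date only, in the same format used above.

2025-04-02

Taking the later of the act (2018-07-24) and discovery (2019-06-01), the claim accrued on 2019-06-01.
Adding the 5 years base period to 2019-06-01 gives a deadline of 2024-06-01, before any tolling.
The period was tolled for 305 days by the pending criminal prosecution (2022-03-13 to 2023-01-12), pushing the deadline to 2025-04-02.
The other events in the timeline have no effect on the limitation period under the stated rules.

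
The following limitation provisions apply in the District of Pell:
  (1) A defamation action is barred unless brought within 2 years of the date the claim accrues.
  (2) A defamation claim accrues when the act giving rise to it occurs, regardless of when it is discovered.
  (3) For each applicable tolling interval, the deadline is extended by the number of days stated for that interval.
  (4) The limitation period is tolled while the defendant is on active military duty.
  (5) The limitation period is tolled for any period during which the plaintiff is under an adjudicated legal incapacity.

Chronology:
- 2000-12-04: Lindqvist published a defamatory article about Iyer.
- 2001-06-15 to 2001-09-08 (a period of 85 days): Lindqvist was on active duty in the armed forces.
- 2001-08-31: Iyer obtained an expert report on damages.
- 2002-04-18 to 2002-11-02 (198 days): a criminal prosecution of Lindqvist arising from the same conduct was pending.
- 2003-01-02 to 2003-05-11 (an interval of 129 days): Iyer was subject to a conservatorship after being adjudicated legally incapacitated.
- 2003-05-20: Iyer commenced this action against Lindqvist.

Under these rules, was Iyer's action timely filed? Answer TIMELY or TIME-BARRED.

The claim accrued on 2000-12-04, the date of the act.
Adding the 2 years base period to 2000-12-04 gives a deadline of 2002-12-04, before any tolling.
The period was tolled for 85 days by the defendant's active military service (2001-06-15 to 2001-09-08), pushing the deadline to 2003-02-27.
Because the plaintiff's legal incapacity ran from 2003-01-02 to 2003-05-11, the deadline is extended by 129 days to 2003-07-06.
No stated provision tolls the period for a criminal prosecution, so the interval from 2002-04-18 to 2002-11-02 has no effect on the deadline.
The other events in the timeline have no effect on the limitation period under the stated rules.
Filing on 2003-05-20 beat the 2003-07-06 deadline — the action is timely.

TIMELY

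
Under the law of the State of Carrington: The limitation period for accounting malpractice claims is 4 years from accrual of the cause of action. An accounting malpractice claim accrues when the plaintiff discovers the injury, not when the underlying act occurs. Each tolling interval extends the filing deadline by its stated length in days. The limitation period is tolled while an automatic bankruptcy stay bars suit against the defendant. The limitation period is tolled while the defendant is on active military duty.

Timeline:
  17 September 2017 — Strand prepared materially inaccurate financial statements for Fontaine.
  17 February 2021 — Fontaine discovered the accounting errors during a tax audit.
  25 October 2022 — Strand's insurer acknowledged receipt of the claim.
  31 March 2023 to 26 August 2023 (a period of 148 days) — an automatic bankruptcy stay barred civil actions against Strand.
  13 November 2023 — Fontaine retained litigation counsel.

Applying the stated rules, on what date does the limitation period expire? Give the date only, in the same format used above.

15 July 2025

Accrual is tied to discovery, so the period began on 17 February 2021 rather than on 17 September 2017 when the act occurred.
Adding the 4 years base period to 17 February 2021 gives a deadline of 17 February 2025, before any tolling.
The automatic bankruptcy stay from 31 March 2023 to 26 August 2023 tolled the period for 148 days, extending the deadline to 15 July 2025.
None of the other events listed affects the running of the period under the stated rules.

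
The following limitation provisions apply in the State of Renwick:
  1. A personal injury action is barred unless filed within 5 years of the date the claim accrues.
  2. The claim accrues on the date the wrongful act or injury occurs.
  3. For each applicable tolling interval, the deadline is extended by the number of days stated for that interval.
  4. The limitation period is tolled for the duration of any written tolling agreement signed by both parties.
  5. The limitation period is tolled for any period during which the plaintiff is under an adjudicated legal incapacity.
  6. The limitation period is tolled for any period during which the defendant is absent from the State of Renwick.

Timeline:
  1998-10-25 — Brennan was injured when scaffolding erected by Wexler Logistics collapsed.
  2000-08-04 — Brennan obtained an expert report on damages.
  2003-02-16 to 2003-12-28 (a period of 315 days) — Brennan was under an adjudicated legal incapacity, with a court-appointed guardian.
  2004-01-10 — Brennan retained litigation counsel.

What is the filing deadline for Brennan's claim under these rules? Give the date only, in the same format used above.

2004-09-04

The claim accrued on 1998-10-25, the date of the act.
5 years from 1998-10-25 is 2003-10-25.
The plaintiff's legal incapacity from 2003-02-16 to 2003-12-28 tolled the period for 315 days, extending the deadline to 2004-09-04.
The other events in the timeline have no effect on the limitation period under the stated rules.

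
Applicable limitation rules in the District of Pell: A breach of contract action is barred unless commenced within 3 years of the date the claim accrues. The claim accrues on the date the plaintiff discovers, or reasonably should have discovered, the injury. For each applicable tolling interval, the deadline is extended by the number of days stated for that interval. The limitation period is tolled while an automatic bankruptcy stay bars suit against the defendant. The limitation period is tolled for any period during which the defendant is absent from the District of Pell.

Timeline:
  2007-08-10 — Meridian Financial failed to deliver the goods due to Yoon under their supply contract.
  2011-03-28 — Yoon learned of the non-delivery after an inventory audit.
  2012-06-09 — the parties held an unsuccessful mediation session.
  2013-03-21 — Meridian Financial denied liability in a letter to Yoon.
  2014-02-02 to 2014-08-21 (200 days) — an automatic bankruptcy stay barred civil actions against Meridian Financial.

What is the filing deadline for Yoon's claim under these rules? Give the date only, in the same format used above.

Under the discovery rule, the claim accrued on 2011-03-28, when Yoon discovered the injury — not on the 2007-08-10 date of the underlying act.
3 years from 2011-03-28 is 2014-03-28.
The automatic bankruptcy stay from 2014-02-02 to 2014-08-21 tolled the period for 200 days, extending the deadline to 2014-10-14.
The other events in the timeline have no effect on the limitation period under the stated rules.

2014-10-14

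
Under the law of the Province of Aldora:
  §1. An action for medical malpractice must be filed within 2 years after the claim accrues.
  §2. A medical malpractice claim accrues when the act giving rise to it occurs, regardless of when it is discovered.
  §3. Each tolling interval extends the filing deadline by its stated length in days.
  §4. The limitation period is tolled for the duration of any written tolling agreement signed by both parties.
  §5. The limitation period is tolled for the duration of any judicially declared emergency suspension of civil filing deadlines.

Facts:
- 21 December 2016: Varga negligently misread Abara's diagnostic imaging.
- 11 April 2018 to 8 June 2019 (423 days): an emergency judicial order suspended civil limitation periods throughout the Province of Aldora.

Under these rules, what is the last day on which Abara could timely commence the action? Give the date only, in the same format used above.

The claim accrued on 21 December 2016, the date of the act.
2 years from 21 December 2016 is 21 December 2018.
The period was tolled for 423 days by the emergency suspension of filing deadlines (11 April 2018 to 8 June 2019), pushing the deadline to 17 February 2020.

17 February 2020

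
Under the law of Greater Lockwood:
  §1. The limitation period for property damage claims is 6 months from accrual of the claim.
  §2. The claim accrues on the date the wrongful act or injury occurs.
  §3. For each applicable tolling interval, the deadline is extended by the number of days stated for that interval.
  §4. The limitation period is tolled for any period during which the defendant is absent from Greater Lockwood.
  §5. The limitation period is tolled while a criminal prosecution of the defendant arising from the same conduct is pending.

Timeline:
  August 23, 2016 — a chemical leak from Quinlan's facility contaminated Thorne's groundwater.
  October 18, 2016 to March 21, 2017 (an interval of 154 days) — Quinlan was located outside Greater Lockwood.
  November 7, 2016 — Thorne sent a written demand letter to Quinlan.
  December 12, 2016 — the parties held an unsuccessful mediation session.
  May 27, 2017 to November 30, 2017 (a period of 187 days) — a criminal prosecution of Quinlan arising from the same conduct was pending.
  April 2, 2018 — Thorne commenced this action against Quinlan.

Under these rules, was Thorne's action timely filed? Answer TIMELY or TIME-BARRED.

TIME-BARRED

The limitation period began to run on August 23, 2016.
6 months from August 23, 2016 is February 23, 2017.
The period was tolled for 154 days by the defendant's absence from the jurisdiction (October 18, 2016 to March 21, 2017), pushing the deadline to July 27, 2017.
The period was tolled for 187 days by the pending criminal prosecution (May 27, 2017 to November 30, 2017), pushing the deadline to January 30, 2018.
The other events in the timeline have no effect on the limitation period under the stated rules.
Filing on April 2, 2018 missed the January 30, 2018 deadline — the action is time-barred.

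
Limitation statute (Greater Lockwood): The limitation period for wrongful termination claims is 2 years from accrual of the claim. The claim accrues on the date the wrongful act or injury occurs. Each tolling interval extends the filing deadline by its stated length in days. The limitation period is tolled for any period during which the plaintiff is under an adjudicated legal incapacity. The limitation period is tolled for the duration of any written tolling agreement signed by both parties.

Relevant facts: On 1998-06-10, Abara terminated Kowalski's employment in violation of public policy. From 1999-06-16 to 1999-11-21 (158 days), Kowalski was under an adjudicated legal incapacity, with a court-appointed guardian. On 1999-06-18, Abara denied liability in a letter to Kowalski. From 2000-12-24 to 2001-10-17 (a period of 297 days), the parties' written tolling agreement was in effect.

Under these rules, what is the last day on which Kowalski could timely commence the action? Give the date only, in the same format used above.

The claim accrued on 1998-06-10, the date of the act.
The untolled deadline — 2 years after 1998-06-10 — is 2000-06-10.
The period was tolled for 158 days by the plaintiff's legal incapacity (1999-06-16 to 1999-11-21), pushing the deadline to 2000-11-15.
The written tolling agreement from 2000-12-24 to 2001-10-17 began after the period had already run on 2000-11-15, so it has no tolling effect.
The other events in the timeline have no effect on the limitation period under the stated rules.

2000-11-15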